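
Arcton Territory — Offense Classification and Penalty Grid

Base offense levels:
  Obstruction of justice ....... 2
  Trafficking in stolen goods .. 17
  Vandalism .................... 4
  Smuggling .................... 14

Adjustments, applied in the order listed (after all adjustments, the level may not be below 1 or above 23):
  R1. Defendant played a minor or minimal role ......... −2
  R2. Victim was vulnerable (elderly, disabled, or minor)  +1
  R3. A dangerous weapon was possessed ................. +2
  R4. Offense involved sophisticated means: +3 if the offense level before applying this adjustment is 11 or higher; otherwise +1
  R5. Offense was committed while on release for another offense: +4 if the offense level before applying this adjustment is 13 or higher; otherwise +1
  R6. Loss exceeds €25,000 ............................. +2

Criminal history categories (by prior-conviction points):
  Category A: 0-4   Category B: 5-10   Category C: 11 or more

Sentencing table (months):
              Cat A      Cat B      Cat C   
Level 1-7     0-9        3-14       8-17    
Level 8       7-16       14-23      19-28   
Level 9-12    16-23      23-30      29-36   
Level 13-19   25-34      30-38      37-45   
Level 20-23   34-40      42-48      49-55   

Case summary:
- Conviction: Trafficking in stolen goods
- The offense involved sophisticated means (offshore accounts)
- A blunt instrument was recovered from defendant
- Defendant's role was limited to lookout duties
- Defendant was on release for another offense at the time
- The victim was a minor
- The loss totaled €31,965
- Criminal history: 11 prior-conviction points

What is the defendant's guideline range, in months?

Base offense level for trafficking in stolen goods: 17.
R1 applies: 17 − 2 = 15.
R2 applies: 15 + 1 = 16.
R3 applies: 16 + 2 = 18.
R4 applies (level before this adjustment is 18 ≥ 11, so +3): 18 + 3 = 21.
R5 applies (level before this adjustment is 21 ≥ 13, so +4): 21 + 4 = 25.
R6 applies: 25 + 2 = 27.
Level 27 exceeds the maximum of 23; capped at 23.
Final offense level: 23.
Criminal history: 11 prior points → Category C (11+).
Level 23 falls in the 20-23 band.
Grid: Level 20-23 × Category C = 49-55 months.

49-55 months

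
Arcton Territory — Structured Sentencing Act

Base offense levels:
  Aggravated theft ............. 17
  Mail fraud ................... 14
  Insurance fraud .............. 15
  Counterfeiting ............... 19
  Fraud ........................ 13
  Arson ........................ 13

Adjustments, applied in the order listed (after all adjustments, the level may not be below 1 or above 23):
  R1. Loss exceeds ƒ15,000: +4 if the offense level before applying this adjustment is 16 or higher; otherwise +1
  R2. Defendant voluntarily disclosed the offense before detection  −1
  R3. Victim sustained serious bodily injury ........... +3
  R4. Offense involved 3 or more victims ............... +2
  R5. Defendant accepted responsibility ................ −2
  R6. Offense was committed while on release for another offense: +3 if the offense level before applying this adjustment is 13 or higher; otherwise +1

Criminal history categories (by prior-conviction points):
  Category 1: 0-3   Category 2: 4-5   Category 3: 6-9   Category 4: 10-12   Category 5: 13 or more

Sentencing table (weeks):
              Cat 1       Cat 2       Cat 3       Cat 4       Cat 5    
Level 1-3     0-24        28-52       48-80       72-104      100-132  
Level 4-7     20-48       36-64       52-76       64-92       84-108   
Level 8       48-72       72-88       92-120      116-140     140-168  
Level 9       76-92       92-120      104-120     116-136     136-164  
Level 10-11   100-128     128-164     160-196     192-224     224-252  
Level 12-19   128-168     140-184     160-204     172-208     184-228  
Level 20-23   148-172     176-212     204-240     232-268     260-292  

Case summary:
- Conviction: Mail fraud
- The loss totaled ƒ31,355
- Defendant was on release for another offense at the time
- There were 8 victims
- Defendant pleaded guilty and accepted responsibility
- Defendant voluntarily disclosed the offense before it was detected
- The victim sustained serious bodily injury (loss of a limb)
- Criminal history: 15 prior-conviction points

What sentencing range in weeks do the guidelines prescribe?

260-292 weeks

Base offense level for mail fraud: 14.
R1 applies (level before this adjustment is 14 < 16, so +1): 14 + 1 = 15.
R2 applies: 15 − 1 = 14.
R3 applies: 14 + 3 = 17.
R4 applies: 17 + 2 = 19.
R5 applies: 19 − 2 = 17.
R6 applies (level before this adjustment is 17 ≥ 13, so +3): 17 + 3 = 20.
Final offense level: 20.
Criminal history: 15 prior points → Category 5 (13+).
Level 20 falls in the 20-23 band.
Grid: Level 20-23 × Category 5 = 260-292 weeks.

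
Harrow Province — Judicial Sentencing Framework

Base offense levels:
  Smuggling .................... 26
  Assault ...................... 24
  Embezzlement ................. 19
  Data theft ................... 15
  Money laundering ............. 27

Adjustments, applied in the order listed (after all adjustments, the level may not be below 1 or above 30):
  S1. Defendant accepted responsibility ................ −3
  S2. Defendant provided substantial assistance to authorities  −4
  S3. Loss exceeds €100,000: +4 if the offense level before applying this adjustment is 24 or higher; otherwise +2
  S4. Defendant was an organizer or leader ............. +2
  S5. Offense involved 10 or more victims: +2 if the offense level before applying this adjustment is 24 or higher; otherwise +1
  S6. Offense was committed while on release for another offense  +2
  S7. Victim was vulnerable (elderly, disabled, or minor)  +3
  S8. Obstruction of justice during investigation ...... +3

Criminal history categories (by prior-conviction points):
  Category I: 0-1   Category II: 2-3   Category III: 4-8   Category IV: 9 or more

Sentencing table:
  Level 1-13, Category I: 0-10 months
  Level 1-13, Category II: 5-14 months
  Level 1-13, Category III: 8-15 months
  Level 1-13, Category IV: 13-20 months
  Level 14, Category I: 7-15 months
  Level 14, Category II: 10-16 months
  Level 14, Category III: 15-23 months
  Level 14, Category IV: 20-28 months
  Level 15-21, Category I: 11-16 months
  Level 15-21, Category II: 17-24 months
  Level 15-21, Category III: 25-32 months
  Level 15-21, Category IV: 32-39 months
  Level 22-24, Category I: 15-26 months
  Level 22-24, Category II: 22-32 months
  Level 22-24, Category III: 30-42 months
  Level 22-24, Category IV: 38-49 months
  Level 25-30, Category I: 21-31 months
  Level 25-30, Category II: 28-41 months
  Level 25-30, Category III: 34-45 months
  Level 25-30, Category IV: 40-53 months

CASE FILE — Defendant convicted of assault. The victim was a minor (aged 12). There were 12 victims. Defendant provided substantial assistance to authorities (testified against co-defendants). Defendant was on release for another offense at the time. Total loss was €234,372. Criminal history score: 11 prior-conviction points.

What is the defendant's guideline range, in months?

Base offense level for assault: 24.
S2 applies: 24 − 4 = 20.
S3 applies (level before this adjustment is 20 < 24, so +2): 20 + 2 = 22.
S4 does not apply.
S5 applies (level before this adjustment is 22 < 24, so +1): 22 + 1 = 23.
S6 applies: 23 + 2 = 25.
S7 applies: 25 + 3 = 28.
S8 does not apply.
Final offense level: 28.
Criminal history: 11 prior points → Category IV (9+).
Level 28 falls in the 25-30 band.
Grid: Level 25-30 × Category IV = 40-53 months.

40-53 months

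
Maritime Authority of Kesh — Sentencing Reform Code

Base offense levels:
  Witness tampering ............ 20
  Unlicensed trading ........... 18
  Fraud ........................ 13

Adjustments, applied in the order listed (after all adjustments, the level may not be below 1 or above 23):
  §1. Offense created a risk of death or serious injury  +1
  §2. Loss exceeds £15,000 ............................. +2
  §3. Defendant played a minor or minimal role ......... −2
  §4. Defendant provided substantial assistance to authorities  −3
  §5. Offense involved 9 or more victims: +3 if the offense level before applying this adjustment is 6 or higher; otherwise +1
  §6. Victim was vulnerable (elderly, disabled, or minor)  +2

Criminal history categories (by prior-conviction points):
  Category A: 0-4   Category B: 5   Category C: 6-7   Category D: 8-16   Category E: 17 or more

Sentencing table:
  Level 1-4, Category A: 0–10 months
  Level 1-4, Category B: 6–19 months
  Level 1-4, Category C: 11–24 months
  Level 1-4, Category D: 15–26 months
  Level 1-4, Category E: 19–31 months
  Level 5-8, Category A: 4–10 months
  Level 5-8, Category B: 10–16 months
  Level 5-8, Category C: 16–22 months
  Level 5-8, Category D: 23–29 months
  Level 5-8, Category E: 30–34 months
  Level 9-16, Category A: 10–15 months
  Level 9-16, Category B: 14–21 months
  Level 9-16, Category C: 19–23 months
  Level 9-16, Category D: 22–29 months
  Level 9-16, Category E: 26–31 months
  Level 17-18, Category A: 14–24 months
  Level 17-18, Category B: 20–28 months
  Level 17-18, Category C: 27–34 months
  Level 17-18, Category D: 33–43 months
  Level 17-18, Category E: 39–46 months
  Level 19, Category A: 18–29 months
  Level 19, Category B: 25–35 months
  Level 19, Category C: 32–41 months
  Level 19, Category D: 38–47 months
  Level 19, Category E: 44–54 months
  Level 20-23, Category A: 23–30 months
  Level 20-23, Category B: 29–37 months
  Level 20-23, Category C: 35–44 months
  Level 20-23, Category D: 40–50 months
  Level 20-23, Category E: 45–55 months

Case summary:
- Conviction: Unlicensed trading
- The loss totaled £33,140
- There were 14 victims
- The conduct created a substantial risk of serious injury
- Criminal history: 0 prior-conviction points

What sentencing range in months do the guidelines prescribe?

Base offense level for unlicensed trading: 18.
§1 applies: 18 + 1 = 19.
§2 applies: 19 + 2 = 21.
§4 does not apply.
§5 applies (level before this adjustment is 21 ≥ 6, so +3): 21 + 3 = 24.
§6 does not apply.
Level 24 exceeds the maximum of 23; capped at 23.
Final offense level: 23.
Criminal history: 0 prior points → Category A (0-4).
Level 23 falls in the 20-23 band.
Grid: Level 20-23 × Category A = 23-30 months.

23-30 months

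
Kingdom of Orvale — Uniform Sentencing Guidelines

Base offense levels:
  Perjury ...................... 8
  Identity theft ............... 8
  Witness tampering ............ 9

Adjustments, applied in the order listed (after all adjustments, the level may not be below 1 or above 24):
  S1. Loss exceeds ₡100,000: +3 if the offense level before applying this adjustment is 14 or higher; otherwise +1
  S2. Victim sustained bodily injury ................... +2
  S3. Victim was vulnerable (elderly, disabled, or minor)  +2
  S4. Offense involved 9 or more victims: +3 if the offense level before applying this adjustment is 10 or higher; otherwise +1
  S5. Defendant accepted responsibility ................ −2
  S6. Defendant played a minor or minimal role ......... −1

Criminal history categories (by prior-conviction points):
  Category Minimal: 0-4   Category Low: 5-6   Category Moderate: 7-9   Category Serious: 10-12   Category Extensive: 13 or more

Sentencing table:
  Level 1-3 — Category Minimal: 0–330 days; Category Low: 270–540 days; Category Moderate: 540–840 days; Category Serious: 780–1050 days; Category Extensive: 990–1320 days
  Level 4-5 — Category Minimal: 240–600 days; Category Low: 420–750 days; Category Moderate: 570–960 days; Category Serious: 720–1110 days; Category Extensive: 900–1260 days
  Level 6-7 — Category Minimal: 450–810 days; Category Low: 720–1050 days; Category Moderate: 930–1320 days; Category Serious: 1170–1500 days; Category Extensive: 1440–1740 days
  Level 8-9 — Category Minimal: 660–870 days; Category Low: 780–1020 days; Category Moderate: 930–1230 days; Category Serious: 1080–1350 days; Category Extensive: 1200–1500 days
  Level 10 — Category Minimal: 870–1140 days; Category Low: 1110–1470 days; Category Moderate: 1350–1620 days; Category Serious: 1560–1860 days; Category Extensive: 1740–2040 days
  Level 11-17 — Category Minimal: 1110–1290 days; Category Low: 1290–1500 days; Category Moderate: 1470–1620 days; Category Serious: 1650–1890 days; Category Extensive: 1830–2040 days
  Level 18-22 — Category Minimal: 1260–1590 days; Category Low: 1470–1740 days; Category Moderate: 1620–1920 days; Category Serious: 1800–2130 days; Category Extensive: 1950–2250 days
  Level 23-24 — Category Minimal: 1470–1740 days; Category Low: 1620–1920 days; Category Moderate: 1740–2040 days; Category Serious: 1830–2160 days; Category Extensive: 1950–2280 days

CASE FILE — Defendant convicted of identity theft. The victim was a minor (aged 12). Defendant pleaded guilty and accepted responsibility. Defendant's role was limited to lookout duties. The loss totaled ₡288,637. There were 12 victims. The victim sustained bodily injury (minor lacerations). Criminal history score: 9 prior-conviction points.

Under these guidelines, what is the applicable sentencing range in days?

Base offense level for identity theft: 8.
S1 applies (level before this adjustment is 8 < 14, so +1): 8 + 1 = 9.
S2 applies: 9 + 2 = 11.
S3 applies: 11 + 2 = 13.
S4 applies (level before this adjustment is 13 ≥ 10, so +3): 13 + 3 = 16.
S5 applies: 16 − 2 = 14.
S6 applies: 14 − 1 = 13.
Final offense level: 13.
Criminal history: 9 prior points → Category Moderate (7-9).
Level 13 falls in the 11-17 band.
Grid: Level 11-17 × Category Moderate = 1470-1620 days.

1470-1620 days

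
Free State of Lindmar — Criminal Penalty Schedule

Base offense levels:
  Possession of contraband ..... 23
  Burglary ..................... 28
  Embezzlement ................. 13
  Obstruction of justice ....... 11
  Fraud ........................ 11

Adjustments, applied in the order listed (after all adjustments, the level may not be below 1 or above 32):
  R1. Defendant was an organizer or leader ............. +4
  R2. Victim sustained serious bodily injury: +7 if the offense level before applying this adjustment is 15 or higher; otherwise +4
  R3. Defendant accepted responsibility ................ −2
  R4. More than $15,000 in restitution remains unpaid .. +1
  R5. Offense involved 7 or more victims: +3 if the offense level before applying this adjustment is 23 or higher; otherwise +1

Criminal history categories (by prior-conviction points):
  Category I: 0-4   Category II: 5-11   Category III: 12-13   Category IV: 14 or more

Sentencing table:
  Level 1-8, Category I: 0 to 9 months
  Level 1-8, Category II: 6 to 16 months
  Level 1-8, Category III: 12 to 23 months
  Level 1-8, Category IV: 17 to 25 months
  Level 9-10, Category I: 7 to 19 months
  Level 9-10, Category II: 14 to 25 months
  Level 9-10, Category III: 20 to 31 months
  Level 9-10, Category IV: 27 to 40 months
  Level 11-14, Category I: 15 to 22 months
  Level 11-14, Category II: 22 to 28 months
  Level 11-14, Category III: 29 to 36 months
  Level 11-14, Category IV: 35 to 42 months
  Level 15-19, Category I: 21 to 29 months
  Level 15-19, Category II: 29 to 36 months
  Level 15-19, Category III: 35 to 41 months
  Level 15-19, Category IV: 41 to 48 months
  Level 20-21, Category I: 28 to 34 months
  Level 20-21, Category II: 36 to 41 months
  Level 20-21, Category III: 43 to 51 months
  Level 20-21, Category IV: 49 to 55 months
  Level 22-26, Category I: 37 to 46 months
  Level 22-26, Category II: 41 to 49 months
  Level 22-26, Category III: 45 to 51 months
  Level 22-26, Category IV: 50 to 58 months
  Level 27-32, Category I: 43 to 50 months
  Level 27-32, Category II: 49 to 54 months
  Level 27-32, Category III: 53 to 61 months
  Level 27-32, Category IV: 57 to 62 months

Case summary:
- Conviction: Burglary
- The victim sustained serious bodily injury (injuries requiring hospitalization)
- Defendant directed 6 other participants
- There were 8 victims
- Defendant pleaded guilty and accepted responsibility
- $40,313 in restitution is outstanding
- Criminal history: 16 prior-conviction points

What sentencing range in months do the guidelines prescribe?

57-62 months

Base offense level for burglary: 28.
R1 applies: 28 + 4 = 32.
R2 applies (level before this adjustment is 32 ≥ 15, so +7): 32 + 7 = 39.
R3 applies: 39 − 2 = 37.
R4 applies: 37 + 1 = 38.
R5 applies (level before this adjustment is 38 ≥ 23, so +3): 38 + 3 = 41.
Level 41 exceeds the maximum of 32; capped at 32.
Final offense level: 32.
Criminal history: 16 prior points → Category IV (14+).
Level 32 falls in the 27-32 band.
Grid: Level 27-32 × Category IV = 57-62 months.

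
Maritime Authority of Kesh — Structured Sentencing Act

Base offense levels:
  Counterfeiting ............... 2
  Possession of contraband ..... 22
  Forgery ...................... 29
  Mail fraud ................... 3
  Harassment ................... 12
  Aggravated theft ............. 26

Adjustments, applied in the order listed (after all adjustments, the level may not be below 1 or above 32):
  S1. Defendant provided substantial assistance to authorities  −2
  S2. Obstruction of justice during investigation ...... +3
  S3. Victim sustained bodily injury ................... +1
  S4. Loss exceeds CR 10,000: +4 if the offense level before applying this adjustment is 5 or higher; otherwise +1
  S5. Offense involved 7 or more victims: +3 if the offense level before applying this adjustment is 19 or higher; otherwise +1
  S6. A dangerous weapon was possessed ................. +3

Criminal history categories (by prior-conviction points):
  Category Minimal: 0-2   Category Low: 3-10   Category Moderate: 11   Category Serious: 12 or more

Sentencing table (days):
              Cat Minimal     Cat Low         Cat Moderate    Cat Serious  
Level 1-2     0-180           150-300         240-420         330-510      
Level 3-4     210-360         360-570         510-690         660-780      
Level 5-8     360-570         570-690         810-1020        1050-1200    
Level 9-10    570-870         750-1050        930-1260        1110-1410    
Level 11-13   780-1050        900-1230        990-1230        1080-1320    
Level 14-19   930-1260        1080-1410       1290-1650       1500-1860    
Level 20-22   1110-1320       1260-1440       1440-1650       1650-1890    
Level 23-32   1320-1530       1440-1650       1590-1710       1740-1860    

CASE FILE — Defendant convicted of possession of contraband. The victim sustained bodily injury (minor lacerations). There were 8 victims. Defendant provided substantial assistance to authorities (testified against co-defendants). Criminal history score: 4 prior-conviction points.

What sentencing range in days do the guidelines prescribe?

1440-1650 days

Base offense level for possession of contraband: 22.
S1 applies: 22 − 2 = 20.
S3 applies: 20 + 1 = 21.
S4 does not apply.
S5 applies (level before this adjustment is 21 ≥ 19, so +3): 21 + 3 = 24.
S6 does not apply.
Final offense level: 24.
Criminal history: 4 prior points → Category Low (3-10).
Level 24 falls in the 23-32 band.
Grid: Level 23-32 × Category Low = 1440-1650 days.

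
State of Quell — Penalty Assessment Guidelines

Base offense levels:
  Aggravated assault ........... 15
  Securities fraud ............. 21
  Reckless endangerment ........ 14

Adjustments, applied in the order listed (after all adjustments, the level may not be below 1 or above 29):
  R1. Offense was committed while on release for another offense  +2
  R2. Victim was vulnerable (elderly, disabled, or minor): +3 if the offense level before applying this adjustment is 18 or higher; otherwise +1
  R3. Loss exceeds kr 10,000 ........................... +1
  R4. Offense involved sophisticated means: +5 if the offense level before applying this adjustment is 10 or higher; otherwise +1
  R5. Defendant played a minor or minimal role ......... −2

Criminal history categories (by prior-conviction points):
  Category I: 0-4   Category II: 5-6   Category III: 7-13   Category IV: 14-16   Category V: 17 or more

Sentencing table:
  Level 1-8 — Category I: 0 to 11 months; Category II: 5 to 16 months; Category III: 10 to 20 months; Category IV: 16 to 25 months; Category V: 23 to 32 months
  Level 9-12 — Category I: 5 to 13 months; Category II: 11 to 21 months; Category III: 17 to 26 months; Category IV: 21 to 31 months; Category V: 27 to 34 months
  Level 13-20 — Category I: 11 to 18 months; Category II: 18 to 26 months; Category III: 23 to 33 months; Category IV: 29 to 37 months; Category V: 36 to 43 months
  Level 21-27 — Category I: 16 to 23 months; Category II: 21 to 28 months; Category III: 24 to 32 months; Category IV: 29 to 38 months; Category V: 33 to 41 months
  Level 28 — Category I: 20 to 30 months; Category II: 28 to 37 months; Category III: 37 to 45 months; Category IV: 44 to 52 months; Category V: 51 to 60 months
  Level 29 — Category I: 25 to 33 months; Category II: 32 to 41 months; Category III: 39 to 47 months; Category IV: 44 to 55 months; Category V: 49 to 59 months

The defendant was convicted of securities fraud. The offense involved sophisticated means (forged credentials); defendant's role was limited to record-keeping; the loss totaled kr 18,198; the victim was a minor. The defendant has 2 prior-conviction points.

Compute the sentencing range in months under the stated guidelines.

Base offense level for securities fraud: 21.
R2 applies (level before this adjustment is 21 ≥ 18, so +3): 21 + 3 = 24.
R3 applies: 24 + 1 = 25.
R4 applies (level before this adjustment is 25 ≥ 10, so +5): 25 + 5 = 30.
R5 applies: 30 − 2 = 28.
Final offense level: 28.
Criminal history: 2 prior points → Category I (0-4).
Level 28 falls in the 28 band.
Grid: Level 28 × Category I = 20-30 months.

20-30 months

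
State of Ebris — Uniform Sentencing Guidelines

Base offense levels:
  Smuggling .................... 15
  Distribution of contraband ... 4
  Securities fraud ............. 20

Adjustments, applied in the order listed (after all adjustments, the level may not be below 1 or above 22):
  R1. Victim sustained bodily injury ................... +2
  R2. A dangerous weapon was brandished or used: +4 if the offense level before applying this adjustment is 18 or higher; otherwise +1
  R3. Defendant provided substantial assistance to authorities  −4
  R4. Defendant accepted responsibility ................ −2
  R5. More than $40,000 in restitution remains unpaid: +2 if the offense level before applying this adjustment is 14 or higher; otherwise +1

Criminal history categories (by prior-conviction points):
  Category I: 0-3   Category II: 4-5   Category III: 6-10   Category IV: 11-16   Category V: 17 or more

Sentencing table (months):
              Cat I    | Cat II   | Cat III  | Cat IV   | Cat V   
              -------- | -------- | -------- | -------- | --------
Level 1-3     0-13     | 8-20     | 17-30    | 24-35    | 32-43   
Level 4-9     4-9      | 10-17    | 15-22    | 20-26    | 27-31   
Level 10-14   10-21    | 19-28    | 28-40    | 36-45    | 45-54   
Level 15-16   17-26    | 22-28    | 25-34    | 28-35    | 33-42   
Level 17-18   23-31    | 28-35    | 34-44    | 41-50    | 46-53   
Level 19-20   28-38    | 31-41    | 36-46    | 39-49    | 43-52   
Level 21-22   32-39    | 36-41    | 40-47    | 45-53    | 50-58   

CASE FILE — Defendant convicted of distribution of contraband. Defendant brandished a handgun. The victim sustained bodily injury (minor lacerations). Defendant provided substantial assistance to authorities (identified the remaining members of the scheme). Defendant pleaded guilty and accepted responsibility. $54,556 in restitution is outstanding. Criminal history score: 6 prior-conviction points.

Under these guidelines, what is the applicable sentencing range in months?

Base offense level for distribution of contraband: 4.
R1 applies: 4 + 2 = 6.
R2 applies (level before this adjustment is 6 < 18, so +1): 6 + 1 = 7.
R3 applies: 7 − 4 = 3.
R4 applies: 3 − 2 = 1.
R5 applies (level before this adjustment is 1 < 14, so +1): 1 + 1 = 2.
Final offense level: 2.
Criminal history: 6 prior points → Category III (6-10).
Level 2 falls in the 1-3 band.
Grid: Level 1-3 × Category III = 17-30 months.

17-30 months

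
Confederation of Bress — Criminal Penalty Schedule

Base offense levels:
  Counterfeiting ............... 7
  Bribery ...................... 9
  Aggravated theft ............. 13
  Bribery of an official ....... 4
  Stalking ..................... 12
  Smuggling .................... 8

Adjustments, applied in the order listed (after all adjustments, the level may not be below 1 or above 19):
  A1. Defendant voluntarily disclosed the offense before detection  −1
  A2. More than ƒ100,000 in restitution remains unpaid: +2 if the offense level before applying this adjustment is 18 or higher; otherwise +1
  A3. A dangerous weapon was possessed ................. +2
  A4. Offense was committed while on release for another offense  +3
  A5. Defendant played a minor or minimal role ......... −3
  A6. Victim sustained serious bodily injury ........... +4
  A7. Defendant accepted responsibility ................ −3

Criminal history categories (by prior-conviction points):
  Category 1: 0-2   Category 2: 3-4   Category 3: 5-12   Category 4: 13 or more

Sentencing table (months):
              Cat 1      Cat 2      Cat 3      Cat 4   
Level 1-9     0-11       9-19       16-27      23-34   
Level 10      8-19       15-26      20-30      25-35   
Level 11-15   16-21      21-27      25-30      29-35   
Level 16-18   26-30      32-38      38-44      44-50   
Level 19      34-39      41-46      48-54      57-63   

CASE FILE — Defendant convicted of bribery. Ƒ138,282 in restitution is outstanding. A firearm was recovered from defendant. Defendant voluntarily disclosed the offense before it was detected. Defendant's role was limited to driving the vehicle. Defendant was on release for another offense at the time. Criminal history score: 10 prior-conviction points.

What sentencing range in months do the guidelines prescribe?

Base offense level for bribery: 9.
A1 applies: 9 − 1 = 8.
A2 applies (level before this adjustment is 8 < 18, so +1): 8 + 1 = 9.
A3 applies: 9 + 2 = 11.
A4 applies: 11 + 3 = 14.
A5 applies: 14 − 3 = 11.
A6 does not apply.
Final offense level: 11.
Criminal history: 10 prior points → Category 3 (5-12).
Level 11 falls in the 11-15 band.
Grid: Level 11-15 × Category 3 = 25-30 months.

25-30 months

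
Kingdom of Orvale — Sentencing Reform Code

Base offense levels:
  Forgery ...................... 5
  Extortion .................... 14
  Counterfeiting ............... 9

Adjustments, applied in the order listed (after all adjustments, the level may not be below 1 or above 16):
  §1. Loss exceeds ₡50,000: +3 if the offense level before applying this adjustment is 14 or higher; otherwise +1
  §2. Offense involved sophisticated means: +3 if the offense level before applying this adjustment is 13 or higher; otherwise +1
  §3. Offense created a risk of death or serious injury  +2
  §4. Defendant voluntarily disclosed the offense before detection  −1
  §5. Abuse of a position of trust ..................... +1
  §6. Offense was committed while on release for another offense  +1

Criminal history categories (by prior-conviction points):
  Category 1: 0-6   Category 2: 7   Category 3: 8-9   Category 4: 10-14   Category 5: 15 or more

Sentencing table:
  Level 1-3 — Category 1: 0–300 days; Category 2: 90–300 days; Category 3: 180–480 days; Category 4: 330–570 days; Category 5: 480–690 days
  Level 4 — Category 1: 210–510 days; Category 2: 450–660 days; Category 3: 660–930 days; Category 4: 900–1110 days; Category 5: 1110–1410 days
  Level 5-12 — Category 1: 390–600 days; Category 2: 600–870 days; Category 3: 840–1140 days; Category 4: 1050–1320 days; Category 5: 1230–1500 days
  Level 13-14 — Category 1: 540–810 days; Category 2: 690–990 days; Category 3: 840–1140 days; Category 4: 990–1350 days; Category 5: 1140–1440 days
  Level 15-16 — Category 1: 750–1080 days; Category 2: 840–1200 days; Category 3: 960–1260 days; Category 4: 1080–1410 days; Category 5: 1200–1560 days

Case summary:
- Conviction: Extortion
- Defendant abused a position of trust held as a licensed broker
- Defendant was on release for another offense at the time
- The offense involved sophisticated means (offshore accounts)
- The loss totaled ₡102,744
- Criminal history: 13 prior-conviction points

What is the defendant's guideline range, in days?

Base offense level for extortion: 14.
§1 applies (level before this adjustment is 14 ≥ 14, so +3): 14 + 3 = 17.
§2 applies (level before this adjustment is 17 ≥ 13, so +3): 17 + 3 = 20.
§4 does not apply.
§5 applies: 20 + 1 = 21.
§6 applies: 21 + 1 = 22.
Level 22 exceeds the maximum of 16; capped at 16.
Final offense level: 16.
Criminal history: 13 prior points → Category 4 (10-14).
Level 16 falls in the 15-16 band.
Grid: Level 15-16 × Category 4 = 1080-1410 days.

1080-1410 days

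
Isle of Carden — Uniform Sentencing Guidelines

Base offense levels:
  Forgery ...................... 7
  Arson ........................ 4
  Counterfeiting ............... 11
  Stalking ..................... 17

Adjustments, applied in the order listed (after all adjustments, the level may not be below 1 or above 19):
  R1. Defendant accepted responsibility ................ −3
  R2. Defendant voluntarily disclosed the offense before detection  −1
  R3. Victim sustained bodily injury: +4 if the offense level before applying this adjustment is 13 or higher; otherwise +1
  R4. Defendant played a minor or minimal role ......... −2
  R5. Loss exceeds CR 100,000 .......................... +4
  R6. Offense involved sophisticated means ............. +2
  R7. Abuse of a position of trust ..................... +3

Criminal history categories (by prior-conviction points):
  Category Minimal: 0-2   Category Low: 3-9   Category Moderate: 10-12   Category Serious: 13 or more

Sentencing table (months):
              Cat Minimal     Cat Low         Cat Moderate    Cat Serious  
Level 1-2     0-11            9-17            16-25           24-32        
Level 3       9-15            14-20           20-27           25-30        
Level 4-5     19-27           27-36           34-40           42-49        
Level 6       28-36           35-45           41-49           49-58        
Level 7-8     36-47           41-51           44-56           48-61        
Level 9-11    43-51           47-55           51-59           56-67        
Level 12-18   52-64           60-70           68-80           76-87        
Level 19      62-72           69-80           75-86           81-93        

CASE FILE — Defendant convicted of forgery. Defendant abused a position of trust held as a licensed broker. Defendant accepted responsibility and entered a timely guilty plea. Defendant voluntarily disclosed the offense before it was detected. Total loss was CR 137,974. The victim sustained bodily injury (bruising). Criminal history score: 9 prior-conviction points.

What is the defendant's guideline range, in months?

47-55 months

Base offense level for forgery: 7.
R1 applies: 7 − 3 = 4.
R2 applies: 4 − 1 = 3.
R3 applies (level before this adjustment is 3 < 13, so +1): 3 + 1 = 4.
R5 applies: 4 + 4 = 8.
R7 applies: 8 + 3 = 11.
Final offense level: 11.
Criminal history: 9 prior points → Category Low (3-9).
Level 11 falls in the 9-11 band.
Grid: Level 9-11 × Category Low = 47-55 months.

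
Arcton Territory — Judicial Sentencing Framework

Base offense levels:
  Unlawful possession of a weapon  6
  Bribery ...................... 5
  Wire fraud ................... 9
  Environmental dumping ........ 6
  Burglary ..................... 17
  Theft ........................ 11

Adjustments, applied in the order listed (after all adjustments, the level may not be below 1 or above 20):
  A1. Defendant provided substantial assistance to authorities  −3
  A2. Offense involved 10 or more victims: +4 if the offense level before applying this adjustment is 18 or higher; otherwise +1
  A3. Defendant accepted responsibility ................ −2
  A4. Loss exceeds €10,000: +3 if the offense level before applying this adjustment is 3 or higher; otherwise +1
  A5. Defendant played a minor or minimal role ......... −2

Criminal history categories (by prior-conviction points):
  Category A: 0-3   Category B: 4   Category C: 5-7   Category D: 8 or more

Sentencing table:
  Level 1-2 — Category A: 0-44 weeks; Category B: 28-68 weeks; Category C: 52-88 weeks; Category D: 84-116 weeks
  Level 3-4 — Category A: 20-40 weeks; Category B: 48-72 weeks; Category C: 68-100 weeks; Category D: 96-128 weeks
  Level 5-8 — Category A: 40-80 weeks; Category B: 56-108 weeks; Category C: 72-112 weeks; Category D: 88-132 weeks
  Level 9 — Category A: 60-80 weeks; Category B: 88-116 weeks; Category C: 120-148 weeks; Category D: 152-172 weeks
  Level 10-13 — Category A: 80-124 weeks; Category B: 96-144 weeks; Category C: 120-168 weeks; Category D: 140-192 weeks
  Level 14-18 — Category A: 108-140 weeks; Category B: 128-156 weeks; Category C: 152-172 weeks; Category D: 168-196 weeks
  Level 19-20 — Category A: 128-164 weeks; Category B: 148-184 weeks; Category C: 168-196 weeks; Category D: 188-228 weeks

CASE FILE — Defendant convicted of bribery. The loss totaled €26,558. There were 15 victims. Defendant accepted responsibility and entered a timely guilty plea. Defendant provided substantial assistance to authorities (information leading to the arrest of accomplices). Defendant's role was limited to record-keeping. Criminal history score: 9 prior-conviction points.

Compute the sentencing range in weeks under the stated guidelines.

Base offense level for bribery: 5.
A1 applies: 5 − 3 = 2.
A2 applies (level before this adjustment is 2 < 18, so +1): 2 + 1 = 3.
A3 applies: 3 − 2 = 1.
A4 applies (level before this adjustment is 1 < 3, so +1): 1 + 1 = 2.
A5 applies: 2 − 2 = 0.
Level 0 is below the minimum of 1; floored at 1.
Final offense level: 1.
Criminal history: 9 prior points → Category D (8+).
Level 1 falls in the 1-2 band.
Grid: Level 1-2 × Category D = 84-116 weeks.

84-116 weeks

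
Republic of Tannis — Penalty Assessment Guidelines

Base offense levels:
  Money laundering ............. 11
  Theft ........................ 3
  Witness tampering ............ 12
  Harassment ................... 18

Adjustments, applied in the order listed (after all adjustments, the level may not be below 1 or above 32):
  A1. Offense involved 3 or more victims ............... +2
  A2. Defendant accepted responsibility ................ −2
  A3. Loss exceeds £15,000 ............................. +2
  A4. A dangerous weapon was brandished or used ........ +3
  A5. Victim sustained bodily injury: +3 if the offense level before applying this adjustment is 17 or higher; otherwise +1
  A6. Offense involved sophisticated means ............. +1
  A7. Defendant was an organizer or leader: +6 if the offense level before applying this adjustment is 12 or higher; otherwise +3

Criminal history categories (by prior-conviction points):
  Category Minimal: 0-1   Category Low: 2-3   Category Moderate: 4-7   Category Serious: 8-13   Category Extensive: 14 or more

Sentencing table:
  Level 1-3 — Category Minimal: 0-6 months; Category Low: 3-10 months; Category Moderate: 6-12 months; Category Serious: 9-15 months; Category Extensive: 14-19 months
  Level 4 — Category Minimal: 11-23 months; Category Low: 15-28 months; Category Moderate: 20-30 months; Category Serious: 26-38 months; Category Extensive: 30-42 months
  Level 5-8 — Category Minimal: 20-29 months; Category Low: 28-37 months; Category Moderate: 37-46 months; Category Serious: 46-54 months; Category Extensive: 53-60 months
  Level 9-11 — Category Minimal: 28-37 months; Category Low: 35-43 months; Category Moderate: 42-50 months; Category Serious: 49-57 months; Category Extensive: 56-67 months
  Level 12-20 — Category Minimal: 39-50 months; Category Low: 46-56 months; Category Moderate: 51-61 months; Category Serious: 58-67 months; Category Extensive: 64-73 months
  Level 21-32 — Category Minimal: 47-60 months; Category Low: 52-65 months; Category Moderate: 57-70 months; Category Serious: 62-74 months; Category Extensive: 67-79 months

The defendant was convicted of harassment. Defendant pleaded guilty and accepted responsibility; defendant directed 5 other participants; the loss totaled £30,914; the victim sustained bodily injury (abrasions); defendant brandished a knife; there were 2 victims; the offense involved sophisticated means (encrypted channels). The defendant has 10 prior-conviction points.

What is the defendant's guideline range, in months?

Base offense level for harassment: 18.
A1 does not apply.
A2 applies: 18 − 2 = 16.
A3 applies: 16 + 2 = 18.
A4 applies: 18 + 3 = 21.
A5 applies (level before this adjustment is 21 ≥ 17, so +3): 21 + 3 = 24.
A6 applies: 24 + 1 = 25.
A7 applies (level before this adjustment is 25 ≥ 12, so +6): 25 + 6 = 31.
Final offense level: 31.
Criminal history: 10 prior points → Category Serious (8-13).
Level 31 falls in the 21-32 band.
Grid: Level 21-32 × Category Serious = 62-74 months.

62-74 months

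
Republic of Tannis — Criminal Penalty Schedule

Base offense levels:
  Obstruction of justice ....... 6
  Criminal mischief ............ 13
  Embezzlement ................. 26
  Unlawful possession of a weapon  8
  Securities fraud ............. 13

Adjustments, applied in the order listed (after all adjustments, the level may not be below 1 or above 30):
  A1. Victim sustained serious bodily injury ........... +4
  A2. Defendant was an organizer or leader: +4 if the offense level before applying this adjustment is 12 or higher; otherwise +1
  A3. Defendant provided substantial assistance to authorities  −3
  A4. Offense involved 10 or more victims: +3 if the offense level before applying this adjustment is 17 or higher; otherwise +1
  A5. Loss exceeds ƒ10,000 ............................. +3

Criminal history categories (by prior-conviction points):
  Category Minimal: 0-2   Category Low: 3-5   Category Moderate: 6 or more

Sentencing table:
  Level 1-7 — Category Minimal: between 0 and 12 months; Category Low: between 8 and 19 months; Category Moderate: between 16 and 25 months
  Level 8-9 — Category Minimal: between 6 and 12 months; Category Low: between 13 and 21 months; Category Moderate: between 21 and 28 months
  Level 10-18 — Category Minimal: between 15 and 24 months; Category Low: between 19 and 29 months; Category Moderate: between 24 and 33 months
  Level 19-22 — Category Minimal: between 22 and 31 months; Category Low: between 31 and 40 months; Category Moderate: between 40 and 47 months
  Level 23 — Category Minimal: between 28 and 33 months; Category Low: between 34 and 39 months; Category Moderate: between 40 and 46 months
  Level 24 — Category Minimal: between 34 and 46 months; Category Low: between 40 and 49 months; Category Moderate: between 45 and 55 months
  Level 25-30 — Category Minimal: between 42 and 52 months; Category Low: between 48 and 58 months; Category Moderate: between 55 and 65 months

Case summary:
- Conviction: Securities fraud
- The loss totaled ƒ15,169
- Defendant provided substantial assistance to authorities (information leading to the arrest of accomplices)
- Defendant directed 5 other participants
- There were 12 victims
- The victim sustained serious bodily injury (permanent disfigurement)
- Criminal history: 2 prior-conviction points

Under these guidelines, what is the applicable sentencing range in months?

Base offense level for securities fraud: 13.
A1 applies: 13 + 4 = 17.
A2 applies (level before this adjustment is 17 ≥ 12, so +4): 17 + 4 = 21.
A3 applies: 21 − 3 = 18.
A4 applies (level before this adjustment is 18 ≥ 17, so +3): 18 + 3 = 21.
A5 applies: 21 + 3 = 24.
Final offense level: 24.
Criminal history: 2 prior points → Category Minimal (0-2).
Level 24 falls in the 24 band.
Grid: Level 24 × Category Minimal = 34-46 months.

34-46 months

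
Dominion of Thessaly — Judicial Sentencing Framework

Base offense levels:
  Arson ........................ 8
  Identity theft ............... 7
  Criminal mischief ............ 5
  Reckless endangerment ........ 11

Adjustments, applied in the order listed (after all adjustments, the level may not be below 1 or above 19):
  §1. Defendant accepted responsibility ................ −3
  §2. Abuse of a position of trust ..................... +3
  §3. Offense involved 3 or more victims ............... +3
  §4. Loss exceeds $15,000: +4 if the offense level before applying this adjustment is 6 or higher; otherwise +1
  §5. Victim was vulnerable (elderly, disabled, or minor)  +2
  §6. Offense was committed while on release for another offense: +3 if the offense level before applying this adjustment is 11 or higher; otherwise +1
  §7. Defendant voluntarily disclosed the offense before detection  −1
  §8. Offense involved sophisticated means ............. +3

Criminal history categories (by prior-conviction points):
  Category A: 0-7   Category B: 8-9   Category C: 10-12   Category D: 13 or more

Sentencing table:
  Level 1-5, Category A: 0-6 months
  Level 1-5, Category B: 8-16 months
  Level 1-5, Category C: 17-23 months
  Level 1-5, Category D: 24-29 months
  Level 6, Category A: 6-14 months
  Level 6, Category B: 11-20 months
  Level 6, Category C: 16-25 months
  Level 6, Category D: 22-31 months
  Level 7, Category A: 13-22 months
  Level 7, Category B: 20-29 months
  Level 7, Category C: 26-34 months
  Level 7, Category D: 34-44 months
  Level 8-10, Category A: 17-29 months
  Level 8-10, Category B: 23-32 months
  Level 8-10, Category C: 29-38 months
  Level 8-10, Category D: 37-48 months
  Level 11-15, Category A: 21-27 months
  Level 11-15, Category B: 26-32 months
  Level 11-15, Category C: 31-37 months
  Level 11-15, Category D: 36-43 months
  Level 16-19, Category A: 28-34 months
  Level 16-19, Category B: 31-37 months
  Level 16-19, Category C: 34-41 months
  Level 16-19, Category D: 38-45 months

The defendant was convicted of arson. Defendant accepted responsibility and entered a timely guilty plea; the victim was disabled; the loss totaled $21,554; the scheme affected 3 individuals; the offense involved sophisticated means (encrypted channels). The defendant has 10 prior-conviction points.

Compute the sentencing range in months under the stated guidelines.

Base offense level for arson: 8.
§1 applies: 8 − 3 = 5.
§3 applies: 5 + 3 = 8.
§4 applies (level before this adjustment is 8 ≥ 6, so +4): 8 + 4 = 12.
§5 applies: 12 + 2 = 14.
§8 applies: 14 + 3 = 17.
Final offense level: 17.
Criminal history: 10 prior points → Category C (10-12).
Level 17 falls in the 16-19 band.
Grid: Level 16-19 × Category C = 34-41 months.

34-41 months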